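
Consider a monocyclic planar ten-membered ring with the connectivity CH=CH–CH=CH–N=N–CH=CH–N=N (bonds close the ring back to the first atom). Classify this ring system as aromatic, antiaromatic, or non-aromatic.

Every ring atom contributes a p orbital perpendicular to the ring (every atom in a ring double bond is sp² and brings one electron to the p orbital; each =N– nitrogen is pyridine-type (lone pair in the sp² plane, one electron in the p orbital)), so the π system is cyclic and fully conjugated.
Tallying contributions gives 5 × 2 = 10 from the 5 double-bond units.
Since 10 = 4·2 + 2, the ring meets the 4n+2 criterion.

Aromatic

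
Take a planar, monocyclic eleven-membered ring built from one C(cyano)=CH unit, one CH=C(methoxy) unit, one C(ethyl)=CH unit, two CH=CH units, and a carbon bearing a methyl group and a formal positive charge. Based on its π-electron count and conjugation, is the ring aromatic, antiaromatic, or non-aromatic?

Aromatic

Every ring atom contributes a p orbital perpendicular to the ring (the double-bond atoms are sp², each contributing one p electron; the carbocation has an empty p orbital), so the π system is cyclic and fully conjugated.
Tallying contributions gives 5 × 2 = 10 from the double-bond units + 0 from the C(methyl)(+) atom = 10.
10 = 4(2) + 2, which satisfies Hückel's 4n+2 rule.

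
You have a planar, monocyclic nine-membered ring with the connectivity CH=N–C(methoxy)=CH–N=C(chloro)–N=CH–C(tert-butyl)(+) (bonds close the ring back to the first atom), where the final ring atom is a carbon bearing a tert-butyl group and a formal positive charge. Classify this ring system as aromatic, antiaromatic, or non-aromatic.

The p orbitals form a continuous loop: each doubly-bonded ring atom is sp² with one p-orbital electron; each =N– nitrogen is pyridine-type (lone pair in the sp² plane, one electron in the p orbital); the carbocation has an empty p orbital. The ring is fully conjugated.
π-electron count: 4 × 2 = 8 from the double-bond units + 0 from the C(tert-butyl)(+) atom = 8.
With 8 = 4·2 π electrons, Hückel's rule classifies the planar ring as antiaromatic.

Antiaromatic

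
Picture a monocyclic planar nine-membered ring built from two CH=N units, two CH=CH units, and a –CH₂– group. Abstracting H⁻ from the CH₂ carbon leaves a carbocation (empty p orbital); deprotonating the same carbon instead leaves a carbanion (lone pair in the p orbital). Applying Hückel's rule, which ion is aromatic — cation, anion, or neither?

Both ions have a continuous loop of p orbitals — each ring atom is sp².
Cation: 4 × 2 + 0 = 8 π electrons → 4(2), antiaromatic.
Anion: 4 × 2 + 2 = 10 π electrons → 4(2)+2, aromatic.

The anion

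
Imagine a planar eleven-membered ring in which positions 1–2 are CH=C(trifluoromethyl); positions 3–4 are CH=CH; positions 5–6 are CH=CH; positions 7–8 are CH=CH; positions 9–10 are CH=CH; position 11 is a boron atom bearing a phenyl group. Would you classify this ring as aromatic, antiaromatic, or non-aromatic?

Aromatic

Check conjugation: each doubly-bonded ring atom is sp² with one p-orbital electron; the boron has an empty p orbital — every position has a p orbital, so the cyclic π system is continuous.
π-electron count: 5 × 2 = 10 from the double-bond units + 0 from the B(phenyl) atom = 10.
With 10 π electrons (n = 2), the Hückel 4n+2 condition holds.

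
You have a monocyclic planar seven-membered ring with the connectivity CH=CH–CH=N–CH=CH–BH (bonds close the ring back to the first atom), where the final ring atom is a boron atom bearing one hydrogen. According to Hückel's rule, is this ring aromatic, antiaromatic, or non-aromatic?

Aromatic

All ring atoms are sp² and supply a p orbital to the ring (every atom in a ring double bond is sp² and brings one electron to the p orbital; each =N– nitrogen is pyridine-type (lone pair in the sp² plane, one electron in the p orbital); the boron has an empty p orbital); the conjugation is uninterrupted.
Tallying contributions gives 3 × 2 = 6 from the double-bond units + 0 from the BH atom = 6.
6 = 4(1) + 2, which satisfies Hückel's 4n+2 rule.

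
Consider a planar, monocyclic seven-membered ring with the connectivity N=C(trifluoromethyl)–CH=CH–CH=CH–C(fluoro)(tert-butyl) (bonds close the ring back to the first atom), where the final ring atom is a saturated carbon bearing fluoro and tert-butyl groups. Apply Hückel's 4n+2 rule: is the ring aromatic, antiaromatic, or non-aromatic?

At the C(fluoro)(tert-butyl) position, that saturated carbon is sp³ and has no p orbital in the ring π system; the ring's p-orbital overlap is broken there.
Without a continuous loop of overlapping p orbitals the Hückel electron count never comes into play.

Non-aromatic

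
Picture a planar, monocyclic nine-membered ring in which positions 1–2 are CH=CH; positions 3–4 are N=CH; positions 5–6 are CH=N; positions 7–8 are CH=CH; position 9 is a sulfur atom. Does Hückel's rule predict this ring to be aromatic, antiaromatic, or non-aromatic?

The p orbitals form a continuous loop: each doubly-bonded ring atom is sp² with one p-orbital electron; the doubly-bonded nitrogens are pyridine-type — their lone pairs lie in the ring plane, leaving one electron in the p orbital; the sulfur donates one lone pair from its p orbital. The ring is fully conjugated.
Adding the contributions, 4 × 2 = 8 from the double-bond units + 2 from the S atom = 10.
10 = 4(2) + 2, which satisfies Hückel's 4n+2 rule.

Aromatic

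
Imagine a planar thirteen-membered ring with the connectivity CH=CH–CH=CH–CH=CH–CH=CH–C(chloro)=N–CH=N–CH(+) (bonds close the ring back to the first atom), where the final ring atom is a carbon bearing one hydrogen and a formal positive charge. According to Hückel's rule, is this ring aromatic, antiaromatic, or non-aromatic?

Antiaromatic

Every ring atom contributes a p orbital perpendicular to the ring (the double-bond atoms are sp², each contributing one p electron; each sp² =N– keeps its lone pair in-plane and puts one electron into the π system; the carbocation has an empty p orbital), so the π system is cyclic and fully conjugated.
Tallying contributions gives 6 × 2 = 12 from the double-bond units + 0 from the CH(+) atom = 12.
12 is a 4n count (n = 3), so the planar conjugated ring is antiaromatic.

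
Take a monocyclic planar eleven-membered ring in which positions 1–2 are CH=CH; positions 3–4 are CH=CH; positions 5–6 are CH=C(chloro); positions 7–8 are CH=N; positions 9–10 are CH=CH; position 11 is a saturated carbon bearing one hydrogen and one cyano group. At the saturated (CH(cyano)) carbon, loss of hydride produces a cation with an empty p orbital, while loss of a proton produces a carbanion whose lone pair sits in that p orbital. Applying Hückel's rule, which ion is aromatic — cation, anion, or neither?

The cation

Both ions have a continuous loop of p orbitals — each ring atom is sp².
Cation: 5 × 2 + 0 = 10 π electrons → 4(2)+2, aromatic.
Anion: 5 × 2 + 2 = 12 π electrons → 4(3), antiaromatic.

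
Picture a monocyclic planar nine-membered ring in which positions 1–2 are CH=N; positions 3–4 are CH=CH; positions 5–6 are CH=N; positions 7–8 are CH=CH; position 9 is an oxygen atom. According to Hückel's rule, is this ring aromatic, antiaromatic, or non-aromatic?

Aromatic

The p orbitals form a continuous loop: every atom in a ring double bond is sp² and brings one electron to the p orbital; the doubly-bonded nitrogens are pyridine-type — their lone pairs lie in the ring plane, leaving one electron in the p orbital; the oxygen donates one lone pair from its p orbital. The ring is fully conjugated.
Adding the contributions, 4 × 2 = 8 from the double-bond units + 2 from the O atom = 10.
With 10 π electrons (n = 2), the Hückel 4n+2 condition holds.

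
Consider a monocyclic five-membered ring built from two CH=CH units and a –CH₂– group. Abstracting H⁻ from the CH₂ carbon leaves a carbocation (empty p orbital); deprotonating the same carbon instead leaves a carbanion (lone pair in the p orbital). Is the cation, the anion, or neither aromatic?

In either ion the ring is fully conjugated: every atom, including the new sp² carbon, supplies a p orbital.
Cation: 2 × 2 + 0 = 4 π electrons → 4(1), antiaromatic.
Anion: 2 × 2 + 2 = 6 π electrons → 4(1)+2, aromatic.

The anion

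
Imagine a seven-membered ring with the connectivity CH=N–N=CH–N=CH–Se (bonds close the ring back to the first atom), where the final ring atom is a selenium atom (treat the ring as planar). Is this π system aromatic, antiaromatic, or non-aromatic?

Antiaromatic

The p orbitals form a continuous loop: every atom in a ring double bond is sp² and brings one electron to the p orbital; each sp² =N– keeps its lone pair in-plane and puts one electron into the π system; the selenium donates one lone pair from its p orbital. The ring is fully conjugated.
Adding the contributions, 3 × 2 = 6 from the double-bond units + 2 from the Se atom = 8.
8 is a 4n count (n = 2), so the planar conjugated ring is antiaromatic.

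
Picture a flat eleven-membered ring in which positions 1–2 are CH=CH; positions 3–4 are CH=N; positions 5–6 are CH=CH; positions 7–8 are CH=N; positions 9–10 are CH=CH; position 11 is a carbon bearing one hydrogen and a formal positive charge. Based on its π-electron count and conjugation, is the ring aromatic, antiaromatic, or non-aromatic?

Every ring atom contributes a p orbital perpendicular to the ring (every atom in a ring double bond is sp² and brings one electron to the p orbital; each sp² =N– keeps its lone pair in-plane and puts one electron into the π system; the carbocation has an empty p orbital), so the π system is cyclic and fully conjugated.
Adding the contributions, 5 × 2 = 10 from the double-bond units + 0 from the CH(+) atom = 10.
With 10 π electrons (n = 2), the Hückel 4n+2 condition holds.

Aromatic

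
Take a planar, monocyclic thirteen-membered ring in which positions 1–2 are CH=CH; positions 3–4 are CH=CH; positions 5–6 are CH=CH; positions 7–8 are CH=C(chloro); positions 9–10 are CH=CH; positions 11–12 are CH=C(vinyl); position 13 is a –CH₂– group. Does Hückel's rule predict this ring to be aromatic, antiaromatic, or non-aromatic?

At the CH2 position, the tetrahedral CH₂ carbon is sp³ and has no p orbital in the ring π system; the ring's p-orbital overlap is broken there.
Broken conjugation rules out both aromaticity and antiaromaticity.

Non-aromatic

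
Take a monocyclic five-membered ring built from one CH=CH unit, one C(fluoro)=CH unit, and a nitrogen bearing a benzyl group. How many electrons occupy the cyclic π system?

The p orbitals form a continuous loop: every atom in a ring double bond is sp² and brings one electron to the p orbital; the pyrrole-type nitrogen donates its lone pair from the p orbital. The ring is fully conjugated.
π-electron count: 2 × 2 = 4 from the double-bond units + 2 from the N(benzyl) atom = 6.

6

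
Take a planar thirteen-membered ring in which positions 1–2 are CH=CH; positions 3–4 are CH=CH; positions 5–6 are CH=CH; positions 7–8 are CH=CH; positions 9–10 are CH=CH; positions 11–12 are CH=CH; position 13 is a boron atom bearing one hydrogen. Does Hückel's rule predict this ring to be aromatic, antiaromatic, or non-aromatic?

Antiaromatic

All ring atoms are sp² and supply a p orbital to the ring (every atom in a ring double bond is sp² and brings one electron to the p orbital; the boron has an empty p orbital); the conjugation is uninterrupted.
Adding the contributions, 6 × 2 = 12 from the double-bond units + 0 from the BH atom = 12.
With 12 = 4·3 π electrons, Hückel's rule classifies the planar ring as antiaromatic.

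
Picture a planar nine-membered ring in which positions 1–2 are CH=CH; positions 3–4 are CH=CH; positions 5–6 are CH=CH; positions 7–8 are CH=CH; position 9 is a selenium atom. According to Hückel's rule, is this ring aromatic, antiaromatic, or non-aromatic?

The p orbitals form a continuous loop: every atom in a ring double bond is sp² and brings one electron to the p orbital; the selenium donates one lone pair from its p orbital. The ring is fully conjugated.
π-electron count: 4 × 2 = 8 from the double-bond units + 2 from the Se atom = 10.
That gives a 4n+2 count (10, n = 2).

Aromatic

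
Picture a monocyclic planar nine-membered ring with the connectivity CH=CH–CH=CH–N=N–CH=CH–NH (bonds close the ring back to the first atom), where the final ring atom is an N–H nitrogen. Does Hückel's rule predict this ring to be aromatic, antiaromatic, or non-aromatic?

Check conjugation: the double-bond atoms are sp², each contributing one p electron; the doubly-bonded nitrogens are pyridine-type — their lone pairs lie in the ring plane, leaving one electron in the p orbital; the pyrrole-type nitrogen donates its lone pair from the p orbital — every position has a p orbital, so the cyclic π system is continuous.
Counting π electrons: 4 × 2 = 8 from the double-bond units + 2 from the NH atom = 10.
That gives a 4n+2 count (10, n = 2).

Aromatic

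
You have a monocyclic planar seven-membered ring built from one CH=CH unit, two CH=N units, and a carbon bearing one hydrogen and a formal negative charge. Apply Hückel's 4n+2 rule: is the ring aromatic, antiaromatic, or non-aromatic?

Check conjugation: every atom in a ring double bond is sp² and brings one electron to the p orbital; the doubly-bonded nitrogens are pyridine-type — their lone pairs lie in the ring plane, leaving one electron in the p orbital; the carbanion's lone pair occupies the p orbital — every position has a p orbital, so the cyclic π system is continuous.
Counting π electrons: 3 × 2 = 6 from the double-bond units + 2 from the CH(-) atom = 8.
With 8 = 4·2 π electrons, Hückel's rule classifies the planar ring as antiaromatic.

Antiaromatic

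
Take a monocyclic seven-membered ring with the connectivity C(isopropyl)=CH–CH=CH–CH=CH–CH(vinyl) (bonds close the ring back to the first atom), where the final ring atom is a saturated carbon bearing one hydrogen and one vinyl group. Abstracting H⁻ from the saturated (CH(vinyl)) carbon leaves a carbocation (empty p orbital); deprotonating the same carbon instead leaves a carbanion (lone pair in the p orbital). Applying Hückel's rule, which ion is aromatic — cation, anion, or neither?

Once that carbon is sp², every ring atom has a p orbital and both ions are fully conjugated.
Cation: 3 × 2 + 0 = 6 π electrons → 4(1)+2, aromatic.
Anion: 3 × 2 + 2 = 8 π electrons → 4(2), antiaromatic.

The cation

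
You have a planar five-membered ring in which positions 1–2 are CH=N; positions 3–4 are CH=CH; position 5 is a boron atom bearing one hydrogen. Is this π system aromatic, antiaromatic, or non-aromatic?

Antiaromatic

The p orbitals form a continuous loop: each doubly-bonded ring atom is sp² with one p-orbital electron; the doubly-bonded nitrogens are pyridine-type — their lone pairs lie in the ring plane, leaving one electron in the p orbital; the boron has an empty p orbital. The ring is fully conjugated.
Counting π electrons: 2 × 2 = 4 from the double-bond units + 0 from the BH atom = 4.
A 4n π count (4, n = 1) in a planar conjugated ring means antiaromatic.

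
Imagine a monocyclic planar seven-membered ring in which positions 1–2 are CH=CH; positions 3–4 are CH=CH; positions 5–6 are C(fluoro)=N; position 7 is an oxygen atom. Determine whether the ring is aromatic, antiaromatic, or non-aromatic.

All ring atoms are sp² and supply a p orbital to the ring (the double-bond atoms are sp², each contributing one p electron; each sp² =N– keeps its lone pair in-plane and puts one electron into the π system; the oxygen donates one lone pair from its p orbital); the conjugation is uninterrupted.
π-electron count: 3 × 2 = 6 from the double-bond units + 2 from the O atom = 8.
A 4n π count (8, n = 2) in a planar conjugated ring means antiaromatic.

Antiaromatic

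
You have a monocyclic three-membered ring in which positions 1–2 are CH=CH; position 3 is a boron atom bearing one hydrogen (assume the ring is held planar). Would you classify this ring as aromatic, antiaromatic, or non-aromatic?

Aromatic

The p orbitals form a continuous loop: every atom in a ring double bond is sp² and brings one electron to the p orbital; the boron has an empty p orbital. The ring is fully conjugated.
π-electron count: 1 × 2 = 2 from the double-bond unit + 0 from the BH atom = 2.
With 2 π electrons (n = 0), the Hückel 4n+2 condition holds.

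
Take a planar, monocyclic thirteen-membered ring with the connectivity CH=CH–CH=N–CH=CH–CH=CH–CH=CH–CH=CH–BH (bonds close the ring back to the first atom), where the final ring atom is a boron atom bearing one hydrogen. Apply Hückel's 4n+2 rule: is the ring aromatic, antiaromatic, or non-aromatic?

All ring atoms are sp² and supply a p orbital to the ring (the double-bond atoms are sp², each contributing one p electron; each sp² =N– keeps its lone pair in-plane and puts one electron into the π system; the boron has an empty p orbital); the conjugation is uninterrupted.
Tallying contributions gives 6 × 2 = 12 from the double-bond units + 0 from the BH atom = 12.
With 12 = 4·3 π electrons, Hückel's rule classifies the planar ring as antiaromatic.

Antiaromatic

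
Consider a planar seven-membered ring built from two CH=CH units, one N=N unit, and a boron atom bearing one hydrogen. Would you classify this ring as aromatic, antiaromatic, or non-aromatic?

Aromatic

Every ring atom contributes a p orbital perpendicular to the ring (every atom in a ring double bond is sp² and brings one electron to the p orbital; each =N– nitrogen is pyridine-type (lone pair in the sp² plane, one electron in the p orbital); the boron has an empty p orbital), so the π system is cyclic and fully conjugated.
Counting π electrons: 3 × 2 = 6 from the double-bond units + 0 from the BH atom = 6.
That gives a 4n+2 count (6, n = 1).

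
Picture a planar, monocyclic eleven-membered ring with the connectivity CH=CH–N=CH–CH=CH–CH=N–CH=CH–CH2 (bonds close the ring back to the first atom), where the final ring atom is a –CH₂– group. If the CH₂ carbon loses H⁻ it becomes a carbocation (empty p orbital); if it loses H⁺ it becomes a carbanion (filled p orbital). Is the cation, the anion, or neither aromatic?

In both ions every ring atom is sp² and contributes a p orbital, so both rings are fully conjugated.
Cation: 5 × 2 + 0 = 10 π electrons → 4(2)+2, aromatic.
Anion: 5 × 2 + 2 = 12 π electrons → 4(3), antiaromatic.

The cation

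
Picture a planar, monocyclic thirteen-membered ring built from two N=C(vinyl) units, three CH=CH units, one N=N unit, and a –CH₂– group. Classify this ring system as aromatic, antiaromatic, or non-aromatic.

Non-aromatic

Because the tetrahedral CH₂ carbon is sp³ and has no p orbital in the ring π system at the CH2 position, the π system cannot extend all the way around the ring.
Without a continuous loop of overlapping p orbitals the Hückel electron count never comes into play.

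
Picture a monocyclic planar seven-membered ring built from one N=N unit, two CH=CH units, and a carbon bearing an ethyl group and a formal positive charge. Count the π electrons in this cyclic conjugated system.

6

The p orbitals form a continuous loop: each doubly-bonded ring atom is sp² with one p-orbital electron; each sp² =N– keeps its lone pair in-plane and puts one electron into the π system; the carbocation has an empty p orbital. The ring is fully conjugated.
π-electron count: 3 × 2 = 6 from the double-bond units + 0 from the C(ethyl)(+) atom = 6.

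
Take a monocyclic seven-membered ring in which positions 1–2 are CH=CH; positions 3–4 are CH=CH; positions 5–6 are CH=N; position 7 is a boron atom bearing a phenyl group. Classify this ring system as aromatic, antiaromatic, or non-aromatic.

Aromatic

Check conjugation: each doubly-bonded ring atom is sp² with one p-orbital electron; the doubly-bonded nitrogens are pyridine-type — their lone pairs lie in the ring plane, leaving one electron in the p orbital; the boron has an empty p orbital — every position has a p orbital, so the cyclic π system is continuous.
Tallying contributions gives 3 × 2 = 6 from the double-bond units + 0 from the B(phenyl) atom = 6.
6 = 4(1) + 2, which satisfies Hückel's 4n+2 rule.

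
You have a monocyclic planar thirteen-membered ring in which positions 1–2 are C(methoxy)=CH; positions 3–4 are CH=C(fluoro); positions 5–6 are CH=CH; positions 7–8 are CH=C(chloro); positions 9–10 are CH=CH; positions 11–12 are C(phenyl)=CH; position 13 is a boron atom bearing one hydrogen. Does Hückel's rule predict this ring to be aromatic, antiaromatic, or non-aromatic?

All ring atoms are sp² and supply a p orbital to the ring (each doubly-bonded ring atom is sp² with one p-orbital electron; the boron has an empty p orbital); the conjugation is uninterrupted.
π-electron count: 6 × 2 = 12 from the double-bond units + 0 from the BH atom = 12.
12 = 4(3); a planar, fully conjugated 4n system is antiaromatic.

Antiaromatic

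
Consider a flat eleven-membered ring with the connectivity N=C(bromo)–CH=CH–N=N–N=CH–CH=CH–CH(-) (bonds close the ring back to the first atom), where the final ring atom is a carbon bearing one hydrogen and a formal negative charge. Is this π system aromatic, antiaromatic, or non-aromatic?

Antiaromatic

Every ring atom contributes a p orbital perpendicular to the ring (every atom in a ring double bond is sp² and brings one electron to the p orbital; each =N– nitrogen is pyridine-type (lone pair in the sp² plane, one electron in the p orbital); the carbanion's lone pair occupies the p orbital), so the π system is cyclic and fully conjugated.
Adding the contributions, 5 × 2 = 10 from the double-bond units + 2 from the CH(-) atom = 12.
With 12 = 4·3 π electrons, Hückel's rule classifies the planar ring as antiaromatic.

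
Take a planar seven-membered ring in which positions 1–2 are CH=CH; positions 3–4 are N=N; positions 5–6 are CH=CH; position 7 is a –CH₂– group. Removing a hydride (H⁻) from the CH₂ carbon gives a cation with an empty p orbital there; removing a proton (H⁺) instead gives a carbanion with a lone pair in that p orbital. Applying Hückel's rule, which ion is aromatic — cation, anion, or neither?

In either ion the ring is fully conjugated: every atom, including the new sp² carbon, supplies a p orbital.
Cation: 3 × 2 + 0 = 6 π electrons → 4(1)+2, aromatic.
Anion: 3 × 2 + 2 = 8 π electrons → 4(2), antiaromatic.

The cation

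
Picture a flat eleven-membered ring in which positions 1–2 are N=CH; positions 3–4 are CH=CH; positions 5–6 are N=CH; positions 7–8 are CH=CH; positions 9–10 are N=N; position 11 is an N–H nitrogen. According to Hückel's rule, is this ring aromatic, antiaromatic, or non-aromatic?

Antiaromatic

Check conjugation: every atom in a ring double bond is sp² and brings one electron to the p orbital; the doubly-bonded nitrogens are pyridine-type — their lone pairs lie in the ring plane, leaving one electron in the p orbital; the pyrrole-type nitrogen donates its lone pair from the p orbital — every position has a p orbital, so the cyclic π system is continuous.
Adding the contributions, 5 × 2 = 10 from the double-bond units + 2 from the NH atom = 12.
With 12 = 4·3 π electrons, Hückel's rule classifies the planar ring as antiaromatic.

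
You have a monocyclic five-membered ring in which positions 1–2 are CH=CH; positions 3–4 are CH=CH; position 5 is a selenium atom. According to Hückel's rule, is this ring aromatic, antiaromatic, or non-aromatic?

Aromatic

Check conjugation: the double-bond atoms are sp², each contributing one p electron; the selenium donates one lone pair from its p orbital — every position has a p orbital, so the cyclic π system is continuous.
π-electron count: 2 × 2 = 4 from the double-bond units + 2 from the Se atom = 6.
With 6 π electrons (n = 1), the Hückel 4n+2 condition holds.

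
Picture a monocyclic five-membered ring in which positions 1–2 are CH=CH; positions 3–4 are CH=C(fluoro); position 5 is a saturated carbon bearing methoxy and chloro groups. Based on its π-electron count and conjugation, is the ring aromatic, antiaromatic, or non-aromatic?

Non-aromatic

The C(methoxy)(chloro) carbon is saturated: that saturated carbon is sp³ and has no p orbital in the ring π system. Conjugation is not continuous around the ring.
Broken conjugation rules out both aromaticity and antiaromaticity.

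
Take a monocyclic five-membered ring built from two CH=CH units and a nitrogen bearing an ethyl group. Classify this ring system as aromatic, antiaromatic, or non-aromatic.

Aromatic

Every ring atom contributes a p orbital perpendicular to the ring (the double-bond atoms are sp², each contributing one p electron; the pyrrole-type nitrogen donates its lone pair from the p orbital), so the π system is cyclic and fully conjugated.
π-electron count: 2 × 2 = 4 from the double-bond units + 2 from the N(ethyl) atom = 6.
6 = 4(1) + 2, which satisfies Hückel's 4n+2 rule.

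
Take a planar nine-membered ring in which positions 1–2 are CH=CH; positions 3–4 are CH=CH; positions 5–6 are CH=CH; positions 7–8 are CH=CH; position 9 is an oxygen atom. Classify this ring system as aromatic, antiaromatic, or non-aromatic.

The p orbitals form a continuous loop: each doubly-bonded ring atom is sp² with one p-orbital electron; the oxygen donates one lone pair from its p orbital. The ring is fully conjugated.
π-electron count: 4 × 2 = 8 from the double-bond units + 2 from the O atom = 10.
That gives a 4n+2 count (10, n = 2).

Aromatic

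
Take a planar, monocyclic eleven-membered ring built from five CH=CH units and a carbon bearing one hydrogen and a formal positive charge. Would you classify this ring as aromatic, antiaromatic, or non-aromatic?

The p orbitals form a continuous loop: each doubly-bonded ring atom is sp² with one p-orbital electron; the carbocation has an empty p orbital. The ring is fully conjugated.
π-electron count: 5 × 2 = 10 from the double-bond units + 0 from the CH(+) atom = 10.
10 = 4(2) + 2, which satisfies Hückel's 4n+2 rule.

Aromatic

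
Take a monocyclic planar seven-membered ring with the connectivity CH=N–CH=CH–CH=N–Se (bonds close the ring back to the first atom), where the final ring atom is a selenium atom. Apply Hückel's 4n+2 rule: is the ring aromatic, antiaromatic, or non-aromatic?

Antiaromatic

All ring atoms are sp² and supply a p orbital to the ring (every atom in a ring double bond is sp² and brings one electron to the p orbital; the doubly-bonded nitrogens are pyridine-type — their lone pairs lie in the ring plane, leaving one electron in the p orbital; the selenium donates one lone pair from its p orbital); the conjugation is uninterrupted.
Tallying contributions gives 3 × 2 = 6 from the double-bond units + 2 from the Se atom = 8.
8 is a 4n count (n = 2), so the planar conjugated ring is antiaromatic.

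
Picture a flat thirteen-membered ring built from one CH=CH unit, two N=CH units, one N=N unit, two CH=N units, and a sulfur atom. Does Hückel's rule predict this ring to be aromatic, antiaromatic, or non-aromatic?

Aromatic

Every ring atom contributes a p orbital perpendicular to the ring (the double-bond atoms are sp², each contributing one p electron; each sp² =N– keeps its lone pair in-plane and puts one electron into the π system; the sulfur donates one lone pair from its p orbital), so the π system is cyclic and fully conjugated.
Counting π electrons: 6 × 2 = 12 from the double-bond units + 2 from the S atom = 14.
Since 14 = 4·3 + 2, the ring meets the 4n+2 criterion.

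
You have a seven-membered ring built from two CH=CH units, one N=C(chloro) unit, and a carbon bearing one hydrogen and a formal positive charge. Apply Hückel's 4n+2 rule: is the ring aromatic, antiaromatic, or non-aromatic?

Aromatic

The p orbitals form a continuous loop: every atom in a ring double bond is sp² and brings one electron to the p orbital; each =N– nitrogen is pyridine-type (lone pair in the sp² plane, one electron in the p orbital); the carbocation has an empty p orbital. The ring is fully conjugated.
π-electron count: 3 × 2 = 6 from the double-bond units + 0 from the CH(+) atom = 6.
6 = 4(1) + 2, which satisfies Hückel's 4n+2 rule.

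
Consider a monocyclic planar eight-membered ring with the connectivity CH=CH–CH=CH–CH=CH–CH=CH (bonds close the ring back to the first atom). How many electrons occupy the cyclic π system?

8

Every ring atom contributes a p orbital perpendicular to the ring (every atom in a ring double bond is sp² and brings one electron to the p orbital), so the π system is cyclic and fully conjugated.
Counting π electrons: 4 × 2 = 8 from the 4 double-bond units.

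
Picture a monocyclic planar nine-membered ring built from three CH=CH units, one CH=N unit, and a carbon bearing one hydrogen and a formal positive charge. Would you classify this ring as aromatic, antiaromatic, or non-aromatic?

Every ring atom contributes a p orbital perpendicular to the ring (every atom in a ring double bond is sp² and brings one electron to the p orbital; each =N– nitrogen is pyridine-type (lone pair in the sp² plane, one electron in the p orbital); the carbocation has an empty p orbital), so the π system is cyclic and fully conjugated.
Tallying contributions gives 4 × 2 = 8 from the double-bond units + 0 from the CH(+) atom = 8.
8 is a 4n count (n = 2), so the planar conjugated ring is antiaromatic.

Antiaromatic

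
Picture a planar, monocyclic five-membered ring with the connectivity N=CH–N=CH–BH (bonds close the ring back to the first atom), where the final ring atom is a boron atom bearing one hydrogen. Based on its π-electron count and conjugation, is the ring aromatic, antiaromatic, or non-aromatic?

Antiaromatic

Check conjugation: the double-bond atoms are sp², each contributing one p electron; each =N– nitrogen is pyridine-type (lone pair in the sp² plane, one electron in the p orbital); the boron has an empty p orbital — every position has a p orbital, so the cyclic π system is continuous.
π-electron count: 2 × 2 = 4 from the double-bond units + 0 from the BH atom = 4.
A 4n π count (4, n = 1) in a planar conjugated ring means antiaromatic.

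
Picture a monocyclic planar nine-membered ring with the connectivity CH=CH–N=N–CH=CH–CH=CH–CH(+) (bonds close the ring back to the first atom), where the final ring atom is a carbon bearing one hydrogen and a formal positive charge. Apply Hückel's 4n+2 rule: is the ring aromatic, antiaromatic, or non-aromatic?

Antiaromatic

Check conjugation: the double-bond atoms are sp², each contributing one p electron; the doubly-bonded nitrogens are pyridine-type — their lone pairs lie in the ring plane, leaving one electron in the p orbital; the carbocation has an empty p orbital — every position has a p orbital, so the cyclic π system is continuous.
Adding the contributions, 4 × 2 = 8 from the double-bond units + 0 from the CH(+) atom = 8.
A 4n π count (8, n = 2) in a planar conjugated ring means antiaromatic.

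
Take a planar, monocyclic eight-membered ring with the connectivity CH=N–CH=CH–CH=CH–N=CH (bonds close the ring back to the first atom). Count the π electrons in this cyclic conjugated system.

All ring atoms are sp² and supply a p orbital to the ring (every atom in a ring double bond is sp² and brings one electron to the p orbital; each sp² =N– keeps its lone pair in-plane and puts one electron into the π system); the conjugation is uninterrupted.
Adding the contributions, 4 × 2 = 8 from the 4 double-bond units.

8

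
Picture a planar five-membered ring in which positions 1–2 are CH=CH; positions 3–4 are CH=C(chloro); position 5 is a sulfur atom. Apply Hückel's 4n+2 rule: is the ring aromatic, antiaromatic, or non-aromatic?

The p orbitals form a continuous loop: every atom in a ring double bond is sp² and brings one electron to the p orbital; the sulfur donates one lone pair from its p orbital. The ring is fully conjugated.
π-electron count: 2 × 2 = 4 from the double-bond units + 2 from the S atom = 6.
That gives a 4n+2 count (6, n = 1).

Aromatic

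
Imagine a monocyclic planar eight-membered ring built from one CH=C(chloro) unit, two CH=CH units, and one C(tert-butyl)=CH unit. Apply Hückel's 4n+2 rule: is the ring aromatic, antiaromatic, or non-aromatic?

Antiaromatic

Every ring atom contributes a p orbital perpendicular to the ring (each doubly-bonded ring atom is sp² with one p-orbital electron), so the π system is cyclic and fully conjugated.
Counting π electrons: 4 × 2 = 8 from the 4 double-bond units.
8 is a 4n count (n = 2), so the planar conjugated ring is antiaromatic.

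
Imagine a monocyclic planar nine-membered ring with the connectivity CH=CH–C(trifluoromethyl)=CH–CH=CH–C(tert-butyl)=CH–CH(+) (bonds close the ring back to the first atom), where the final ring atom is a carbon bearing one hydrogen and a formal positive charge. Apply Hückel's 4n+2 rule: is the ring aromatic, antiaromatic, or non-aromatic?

Every ring atom contributes a p orbital perpendicular to the ring (each doubly-bonded ring atom is sp² with one p-orbital electron; the carbocation has an empty p orbital), so the π system is cyclic and fully conjugated.
Adding the contributions, 4 × 2 = 8 from the double-bond units + 0 from the CH(+) atom = 8.
With 8 = 4·2 π electrons, Hückel's rule classifies the planar ring as antiaromatic.

Antiaromatic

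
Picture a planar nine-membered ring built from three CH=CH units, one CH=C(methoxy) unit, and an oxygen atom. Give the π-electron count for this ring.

All ring atoms are sp² and supply a p orbital to the ring (the double-bond atoms are sp², each contributing one p electron; the oxygen donates one lone pair from its p orbital); the conjugation is uninterrupted.
π-electron count: 4 × 2 = 8 from the double-bond units + 2 from the O atom = 10.

10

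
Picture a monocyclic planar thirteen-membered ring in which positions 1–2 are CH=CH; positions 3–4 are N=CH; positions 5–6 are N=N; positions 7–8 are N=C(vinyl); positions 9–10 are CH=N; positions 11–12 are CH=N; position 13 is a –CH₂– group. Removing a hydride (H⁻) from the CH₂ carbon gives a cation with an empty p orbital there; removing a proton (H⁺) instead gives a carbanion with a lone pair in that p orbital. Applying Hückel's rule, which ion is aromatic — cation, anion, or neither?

The anion

Once that carbon is sp², every ring atom has a p orbital and both ions are fully conjugated.
Cation: 6 × 2 + 0 = 12 π electrons → 4(3), antiaromatic.
Anion: 6 × 2 + 2 = 14 π electrons → 4(3)+2, aromatic.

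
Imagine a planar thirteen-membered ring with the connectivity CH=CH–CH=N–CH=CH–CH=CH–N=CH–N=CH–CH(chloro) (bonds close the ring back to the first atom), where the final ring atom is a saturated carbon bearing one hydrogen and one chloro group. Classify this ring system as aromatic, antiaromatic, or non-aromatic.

At the CH(chloro) position, that saturated carbon is sp³ and has no p orbital in the ring π system; the ring's p-orbital overlap is broken there.
Broken conjugation rules out both aromaticity and antiaromaticity.

Non-aromatic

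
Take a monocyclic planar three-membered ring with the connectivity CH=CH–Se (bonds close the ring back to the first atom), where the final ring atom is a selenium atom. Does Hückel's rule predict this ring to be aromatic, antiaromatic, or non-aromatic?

Every ring atom contributes a p orbital perpendicular to the ring (every atom in a ring double bond is sp² and brings one electron to the p orbital; the selenium donates one lone pair from its p orbital), so the π system is cyclic and fully conjugated.
Adding the contributions, 1 × 2 = 2 from the double-bond unit + 2 from the Se atom = 4.
With 4 = 4·1 π electrons, Hückel's rule classifies the planar ring as antiaromatic.

Antiaromatic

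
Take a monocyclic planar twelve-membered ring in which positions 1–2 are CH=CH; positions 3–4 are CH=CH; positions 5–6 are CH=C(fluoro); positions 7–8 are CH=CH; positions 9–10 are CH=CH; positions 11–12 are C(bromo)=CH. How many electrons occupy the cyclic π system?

12

All ring atoms are sp² and supply a p orbital to the ring (each doubly-bonded ring atom is sp² with one p-orbital electron); the conjugation is uninterrupted.
π-electron count: 6 × 2 = 12 from the 6 double-bond units.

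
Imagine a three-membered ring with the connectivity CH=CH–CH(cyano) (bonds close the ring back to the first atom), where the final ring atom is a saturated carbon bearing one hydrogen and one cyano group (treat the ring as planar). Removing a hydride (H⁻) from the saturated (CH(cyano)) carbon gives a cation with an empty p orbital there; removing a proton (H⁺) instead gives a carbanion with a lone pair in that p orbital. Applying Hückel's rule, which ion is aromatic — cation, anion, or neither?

The cation

Once that carbon is sp², every ring atom has a p orbital and both ions are fully conjugated.
Cation: 1 × 2 + 0 = 2 π electrons → 4(0)+2, aromatic.
Anion: 1 × 2 + 2 = 4 π electrons → 4(1), antiaromatic.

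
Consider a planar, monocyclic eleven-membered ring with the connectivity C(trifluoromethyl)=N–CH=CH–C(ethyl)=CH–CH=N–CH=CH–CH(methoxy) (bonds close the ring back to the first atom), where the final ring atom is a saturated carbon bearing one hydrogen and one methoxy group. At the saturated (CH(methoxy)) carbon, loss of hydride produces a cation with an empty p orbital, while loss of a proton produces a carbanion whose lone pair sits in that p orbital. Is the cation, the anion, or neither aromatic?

Once that carbon is sp², every ring atom has a p orbital and both ions are fully conjugated.
Cation: 5 × 2 + 0 = 10 π electrons → 4(2)+2, aromatic.
Anion: 5 × 2 + 2 = 12 π electrons → 4(3), antiaromatic.

The cation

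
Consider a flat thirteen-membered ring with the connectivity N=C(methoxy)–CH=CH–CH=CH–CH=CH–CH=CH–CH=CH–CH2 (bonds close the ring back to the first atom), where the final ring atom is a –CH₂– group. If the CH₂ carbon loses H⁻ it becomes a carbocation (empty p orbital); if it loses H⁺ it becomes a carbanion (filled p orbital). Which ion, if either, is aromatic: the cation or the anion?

Once that carbon is sp², every ring atom has a p orbital and both ions are fully conjugated.
Cation: 6 × 2 + 0 = 12 π electrons → 4(3), antiaromatic.
Anion: 6 × 2 + 2 = 14 π electrons → 4(3)+2, aromatic.

The anion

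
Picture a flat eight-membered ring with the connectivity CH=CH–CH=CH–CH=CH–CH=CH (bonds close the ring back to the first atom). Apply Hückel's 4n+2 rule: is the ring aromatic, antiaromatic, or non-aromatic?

Antiaromatic

All ring atoms are sp² and supply a p orbital to the ring (each doubly-bonded ring atom is sp² with one p-orbital electron); the conjugation is uninterrupted.
π-electron count: 4 × 2 = 8 from the 4 double-bond units.
A 4n π count (8, n = 2) in a planar conjugated ring means antiaromatic.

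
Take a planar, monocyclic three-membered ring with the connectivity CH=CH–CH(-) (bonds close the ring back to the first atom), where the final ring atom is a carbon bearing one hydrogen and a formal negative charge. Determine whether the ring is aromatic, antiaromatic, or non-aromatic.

Every ring atom contributes a p orbital perpendicular to the ring (each doubly-bonded ring atom is sp² with one p-orbital electron; the carbanion's lone pair occupies the p orbital), so the π system is cyclic and fully conjugated.
Counting π electrons: 1 × 2 = 2 from the double-bond unit + 2 from the CH(-) atom = 4.
4 is a 4n count (n = 1), so the planar conjugated ring is antiaromatic.
(The species described is the cyclopropenyl anion.)

Antiaromatic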